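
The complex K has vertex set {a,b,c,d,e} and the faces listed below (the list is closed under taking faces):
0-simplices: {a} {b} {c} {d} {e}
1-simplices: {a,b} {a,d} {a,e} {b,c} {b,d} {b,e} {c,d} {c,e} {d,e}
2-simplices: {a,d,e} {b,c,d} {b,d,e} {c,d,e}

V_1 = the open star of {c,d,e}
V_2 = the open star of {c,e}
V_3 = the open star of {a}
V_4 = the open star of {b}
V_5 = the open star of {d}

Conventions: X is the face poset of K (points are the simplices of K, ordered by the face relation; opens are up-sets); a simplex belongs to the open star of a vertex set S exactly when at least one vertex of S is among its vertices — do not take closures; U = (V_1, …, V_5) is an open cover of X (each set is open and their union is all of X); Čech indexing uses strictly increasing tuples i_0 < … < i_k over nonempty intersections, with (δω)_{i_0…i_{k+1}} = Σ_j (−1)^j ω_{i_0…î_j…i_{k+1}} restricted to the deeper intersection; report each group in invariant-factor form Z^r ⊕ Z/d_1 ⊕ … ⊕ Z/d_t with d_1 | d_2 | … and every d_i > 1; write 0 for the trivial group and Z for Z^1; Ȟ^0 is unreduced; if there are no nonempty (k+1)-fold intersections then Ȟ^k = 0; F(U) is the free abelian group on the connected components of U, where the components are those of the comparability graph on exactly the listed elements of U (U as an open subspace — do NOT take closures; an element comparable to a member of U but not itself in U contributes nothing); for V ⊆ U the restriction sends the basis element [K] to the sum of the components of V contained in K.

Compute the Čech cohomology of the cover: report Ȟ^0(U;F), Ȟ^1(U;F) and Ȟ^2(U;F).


Ȟ^0(U;F) ≅ Z,  Ȟ^1(U;F) ≅ Z,  Ȟ^2(U;F) ≅ 0

nerve of the cover:
  V1={{c},{d},{e},{a,d},{a,e},{b,c},{b,d},{b,e},{c,d},{c,e},{d,e},{a,d,e},{b,c,d},{b,d,e},{c,d,e}} V2={{c},{e},{a,e},{b,c},{b,e},{c,d},{c,e},{d,e},{a,d,e},{b,c,d},{b,d,e},{c,d,e}} V3={{a},{a,b},{a,d},{a,e},{a,d,e}} V4={{b},{a,b},{b,c},{b,d},{b,e},{b,c,d},{b,d,e}} V5={{d},{a,d},{b,d},{c,d},{d,e},{a,d,e},{b,c,d},{b,d,e},{c,d,e}}
  V12={{c},{e},{a,e},{b,c},{b,e},{c,d},{c,e},{d,e},{a,d,e},{b,c,d},{b,d,e},{c,d,e}} V13={{a,d},{a,e},{a,d,e}} V14={{b,c},{b,d},{b,e},{b,c,d},{b,d,e}} V15={{d},{a,d},{b,d},{c,d},{d,e},{a,d,e},{b,c,d},{b,d,e},{c,d,e}} V23={{a,e},{a,d,e}} V24={{b,c},{b,e},{b,c,d},{b,d,e}} V25={{c,d},{d,e},{a,d,e},{b,c,d},{b,d,e},{c,d,e}} V34={{a,b}} V35={{a,d},{a,d,e}} V45={{b,d},{b,c,d},{b,d,e}}
  V123={{a,e},{a,d,e}} V124={{b,c},{b,e},{b,c,d},{b,d,e}} V125={{c,d},{d,e},{a,d,e},{b,c,d},{b,d,e},{c,d,e}} V135={{a,d},{a,d,e}} V145={{b,d},{b,c,d},{b,d,e}} V235={{a,d,e}} V245={{b,c,d},{b,d,e}}
  V1235={{a,d,e}} V1245={{b,c,d},{b,d,e}}
components per intersection:
  V1: {{c},{d},{e},{a,d},{a,e},{b,c},{b,d},{b,e},{c,d},{c,e},{d,e},{a,d,e},{b,c,d},{b,d,e},{c,d,e}}
  V2: {{c},{e},{a,e},{b,c},{b,e},{c,d},{c,e},{d,e},{a,d,e},{b,c,d},{b,d,e},{c,d,e}}
  V3: {{a},{a,b},{a,d},{a,e},{a,d,e}}
  V4: {{b},{a,b},{b,c},{b,d},{b,e},{b,c,d},{b,d,e}}
  V5: {{d},{a,d},{b,d},{c,d},{d,e},{a,d,e},{b,c,d},{b,d,e},{c,d,e}}
  V12: {{c},{e},{a,e},{b,c},{b,e},{c,d},{c,e},{d,e},{a,d,e},{b,c,d},{b,d,e},{c,d,e}}
  V13: {{a,d},{a,e},{a,d,e}}
  V14: {{b,c},{b,d},{b,e},{b,c,d},{b,d,e}}
  V15: {{d},{a,d},{b,d},{c,d},{d,e},{a,d,e},{b,c,d},{b,d,e},{c,d,e}}
  V23: {{a,e},{a,d,e}}
  V24: {{b,c},{b,c,d}} {{b,e},{b,d,e}}
  V25: {{c,d},{d,e},{a,d,e},{b,c,d},{b,d,e},{c,d,e}}
  V34: {{a,b}}
  V35: {{a,d},{a,d,e}}
  V45: {{b,d},{b,c,d},{b,d,e}}
  V123: {{a,e},{a,d,e}}
  V124: {{b,c},{b,c,d}} {{b,e},{b,d,e}}
  V125: {{c,d},{d,e},{a,d,e},{b,c,d},{b,d,e},{c,d,e}}
  V135: {{a,d},{a,d,e}}
  V145: {{b,d},{b,c,d},{b,d,e}}
  V235: {{a,d,e}}
  V245: {{b,c,d}} {{b,d,e}}
  V1235: {{a,d,e}}
  V1245: {{b,c,d}} {{b,d,e}}
C dims 5,11,9,3; δ0: rk 4, SNF 1^4; δ1: rk 6, SNF 1^6; δ2: rk 3, SNF 1^3
Ȟ^0 = (5 − 4) − 0 = 1, so Ȟ^0 ≅ Z
Ȟ^1 = (11 − 6) − 4 = 1, so Ȟ^1 ≅ Z
Ȟ^2 = (9 − 3) − 6 = 0, so Ȟ^2 ≅ 0


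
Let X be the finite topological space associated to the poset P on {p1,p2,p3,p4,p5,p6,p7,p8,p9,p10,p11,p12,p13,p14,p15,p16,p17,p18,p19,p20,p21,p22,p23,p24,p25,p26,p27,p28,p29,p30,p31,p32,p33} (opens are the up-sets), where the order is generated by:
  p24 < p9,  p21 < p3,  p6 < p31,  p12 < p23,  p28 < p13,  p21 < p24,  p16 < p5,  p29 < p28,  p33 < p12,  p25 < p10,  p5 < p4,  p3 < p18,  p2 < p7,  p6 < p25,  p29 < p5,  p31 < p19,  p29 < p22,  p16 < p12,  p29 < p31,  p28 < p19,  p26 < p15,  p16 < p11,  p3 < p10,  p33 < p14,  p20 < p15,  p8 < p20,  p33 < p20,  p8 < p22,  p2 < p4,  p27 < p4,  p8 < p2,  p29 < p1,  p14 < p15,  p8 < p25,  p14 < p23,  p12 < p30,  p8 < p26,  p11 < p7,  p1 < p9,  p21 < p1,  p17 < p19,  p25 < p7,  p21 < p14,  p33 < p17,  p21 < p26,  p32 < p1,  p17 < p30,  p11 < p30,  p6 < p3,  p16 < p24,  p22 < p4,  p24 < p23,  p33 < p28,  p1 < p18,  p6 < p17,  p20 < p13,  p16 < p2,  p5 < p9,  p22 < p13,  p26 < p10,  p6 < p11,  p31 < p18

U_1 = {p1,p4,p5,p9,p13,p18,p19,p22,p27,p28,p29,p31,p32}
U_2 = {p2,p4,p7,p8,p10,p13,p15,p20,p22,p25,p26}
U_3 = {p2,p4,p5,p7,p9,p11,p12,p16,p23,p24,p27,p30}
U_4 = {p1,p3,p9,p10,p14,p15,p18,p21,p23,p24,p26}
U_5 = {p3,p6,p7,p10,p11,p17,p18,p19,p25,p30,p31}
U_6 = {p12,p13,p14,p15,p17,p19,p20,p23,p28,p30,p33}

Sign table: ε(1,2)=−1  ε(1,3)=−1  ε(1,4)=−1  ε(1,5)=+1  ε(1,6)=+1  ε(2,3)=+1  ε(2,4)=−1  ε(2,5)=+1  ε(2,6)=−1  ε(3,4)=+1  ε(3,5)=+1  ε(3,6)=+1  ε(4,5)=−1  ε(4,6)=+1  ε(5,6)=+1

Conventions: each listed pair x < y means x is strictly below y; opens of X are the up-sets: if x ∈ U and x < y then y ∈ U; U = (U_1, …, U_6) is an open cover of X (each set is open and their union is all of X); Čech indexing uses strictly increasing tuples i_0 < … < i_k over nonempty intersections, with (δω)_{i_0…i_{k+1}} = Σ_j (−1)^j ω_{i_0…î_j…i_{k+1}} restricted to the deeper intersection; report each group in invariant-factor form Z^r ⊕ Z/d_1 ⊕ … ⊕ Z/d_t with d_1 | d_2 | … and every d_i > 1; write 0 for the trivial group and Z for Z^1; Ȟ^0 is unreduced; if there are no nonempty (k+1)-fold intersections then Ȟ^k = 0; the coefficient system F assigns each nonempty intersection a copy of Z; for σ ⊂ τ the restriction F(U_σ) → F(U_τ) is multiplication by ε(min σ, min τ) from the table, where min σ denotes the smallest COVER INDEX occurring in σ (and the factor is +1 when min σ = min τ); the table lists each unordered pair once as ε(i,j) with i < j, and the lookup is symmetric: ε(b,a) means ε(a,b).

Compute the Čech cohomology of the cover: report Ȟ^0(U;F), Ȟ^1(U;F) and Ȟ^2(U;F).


cover nerve:
  U12={p4,p13,p22} U13={p4,p5,p9,p27} U14={p1,p9,p18} U15={p18,p19,p31} U16={p13,p19,p28} U23={p2,p4,p7} U24={p10,p15,p26} U25={p7,p10,p25} U26={p13,p15,p20} U34={p9,p23,p24} U35={p7,p11,p30} U36={p12,p23,p30} U45={p3,p10,p18} U46={p14,p15,p23} U56={p17,p19,p30}
  U123={p4} U126={p13} U134={p9} U145={p18} U156={p19} U235={p7} U245={p10} U246={p15} U346={p23} U356={p30}
C dims 6,15,10; δ0: rk 6, SNF 1^5·2; δ1: rk 9, SNF 1^9
Ȟ^0: (6−6)−0=0 ⇒ 0
Ȟ^1: (15−9)−6=0 plus torsion [2] ⇒ Z/2
Ȟ^2: (10−0)−9=1 ⇒ Z

Ȟ^0 ≅ 0; Ȟ^1 ≅ Z/2; Ȟ^2 ≅ Z


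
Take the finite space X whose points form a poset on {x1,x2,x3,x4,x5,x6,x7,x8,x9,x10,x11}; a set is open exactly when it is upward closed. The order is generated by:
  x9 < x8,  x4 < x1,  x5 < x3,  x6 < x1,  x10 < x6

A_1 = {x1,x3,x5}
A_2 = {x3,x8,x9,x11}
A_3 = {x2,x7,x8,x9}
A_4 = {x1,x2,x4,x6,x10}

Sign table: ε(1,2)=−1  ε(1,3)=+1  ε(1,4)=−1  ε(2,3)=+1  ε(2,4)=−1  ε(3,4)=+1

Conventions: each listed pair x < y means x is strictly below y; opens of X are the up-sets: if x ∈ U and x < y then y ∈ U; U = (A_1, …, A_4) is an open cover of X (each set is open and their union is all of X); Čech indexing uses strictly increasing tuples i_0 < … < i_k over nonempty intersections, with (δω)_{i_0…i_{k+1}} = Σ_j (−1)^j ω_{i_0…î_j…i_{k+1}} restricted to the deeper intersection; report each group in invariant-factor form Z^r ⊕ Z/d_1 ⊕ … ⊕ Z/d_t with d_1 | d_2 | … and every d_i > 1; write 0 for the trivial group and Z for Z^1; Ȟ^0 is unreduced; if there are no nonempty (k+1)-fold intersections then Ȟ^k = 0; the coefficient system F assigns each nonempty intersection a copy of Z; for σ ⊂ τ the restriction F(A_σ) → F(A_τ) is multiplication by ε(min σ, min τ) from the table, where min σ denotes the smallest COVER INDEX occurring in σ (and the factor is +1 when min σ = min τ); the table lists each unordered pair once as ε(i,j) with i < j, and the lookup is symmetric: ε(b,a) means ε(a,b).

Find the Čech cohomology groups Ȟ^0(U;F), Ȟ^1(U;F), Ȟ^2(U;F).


cover nerve:
  A12={x3} A14={x1} A23={x8,x9} A34={x2}
C dims 4,4; δ0: rk 3, SNF 1^3
Ȟ^0: (4−3)−0=1 ⇒ Z
Ȟ^1: (4−0)−3=1 ⇒ Z
Ȟ^2: (0−0)−0=0 ⇒ 0

Ȟ^0 = Z, Ȟ^1 = Z, Ȟ^2 = 0


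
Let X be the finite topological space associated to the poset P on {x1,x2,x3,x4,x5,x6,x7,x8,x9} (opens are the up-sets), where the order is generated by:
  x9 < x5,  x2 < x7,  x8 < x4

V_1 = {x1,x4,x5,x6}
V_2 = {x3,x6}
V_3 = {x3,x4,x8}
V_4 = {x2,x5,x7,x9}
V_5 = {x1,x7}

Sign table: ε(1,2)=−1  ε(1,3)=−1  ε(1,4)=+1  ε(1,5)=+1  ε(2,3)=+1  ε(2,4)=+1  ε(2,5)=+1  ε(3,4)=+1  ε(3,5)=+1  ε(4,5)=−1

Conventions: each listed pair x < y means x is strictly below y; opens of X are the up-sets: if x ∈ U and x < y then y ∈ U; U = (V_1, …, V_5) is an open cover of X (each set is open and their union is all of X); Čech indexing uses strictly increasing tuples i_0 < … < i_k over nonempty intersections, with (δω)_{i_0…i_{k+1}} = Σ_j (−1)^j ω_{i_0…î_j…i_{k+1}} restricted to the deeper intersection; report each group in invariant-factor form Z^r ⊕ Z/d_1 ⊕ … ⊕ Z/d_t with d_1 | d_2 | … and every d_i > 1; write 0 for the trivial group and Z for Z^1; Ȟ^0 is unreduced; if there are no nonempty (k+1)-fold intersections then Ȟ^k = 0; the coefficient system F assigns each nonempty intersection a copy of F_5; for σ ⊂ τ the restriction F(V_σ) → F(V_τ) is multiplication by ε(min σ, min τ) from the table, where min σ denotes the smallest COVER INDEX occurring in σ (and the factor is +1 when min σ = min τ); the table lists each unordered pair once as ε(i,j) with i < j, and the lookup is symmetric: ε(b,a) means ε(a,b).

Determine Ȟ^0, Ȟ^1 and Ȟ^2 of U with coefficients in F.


Ȟ^0 = 0, Ȟ^1 = Z/5 and Ȟ^2 = 0

nerve of the cover:
  V12={x6} V13={x4} V14={x5} V15={x1} V23={x3} V45={x7}
C dims 5,6; δ0: rk_F5 5
Ȟ^0 = (5 − 5) − 0 = 0, so Ȟ^0 ≅ 0
Ȟ^1 = (6 − 0) − 5 = 1, so Ȟ^1 ≅ Z/5
Ȟ^2 = (0 − 0) − 0 = 0, so Ȟ^2 ≅ 0


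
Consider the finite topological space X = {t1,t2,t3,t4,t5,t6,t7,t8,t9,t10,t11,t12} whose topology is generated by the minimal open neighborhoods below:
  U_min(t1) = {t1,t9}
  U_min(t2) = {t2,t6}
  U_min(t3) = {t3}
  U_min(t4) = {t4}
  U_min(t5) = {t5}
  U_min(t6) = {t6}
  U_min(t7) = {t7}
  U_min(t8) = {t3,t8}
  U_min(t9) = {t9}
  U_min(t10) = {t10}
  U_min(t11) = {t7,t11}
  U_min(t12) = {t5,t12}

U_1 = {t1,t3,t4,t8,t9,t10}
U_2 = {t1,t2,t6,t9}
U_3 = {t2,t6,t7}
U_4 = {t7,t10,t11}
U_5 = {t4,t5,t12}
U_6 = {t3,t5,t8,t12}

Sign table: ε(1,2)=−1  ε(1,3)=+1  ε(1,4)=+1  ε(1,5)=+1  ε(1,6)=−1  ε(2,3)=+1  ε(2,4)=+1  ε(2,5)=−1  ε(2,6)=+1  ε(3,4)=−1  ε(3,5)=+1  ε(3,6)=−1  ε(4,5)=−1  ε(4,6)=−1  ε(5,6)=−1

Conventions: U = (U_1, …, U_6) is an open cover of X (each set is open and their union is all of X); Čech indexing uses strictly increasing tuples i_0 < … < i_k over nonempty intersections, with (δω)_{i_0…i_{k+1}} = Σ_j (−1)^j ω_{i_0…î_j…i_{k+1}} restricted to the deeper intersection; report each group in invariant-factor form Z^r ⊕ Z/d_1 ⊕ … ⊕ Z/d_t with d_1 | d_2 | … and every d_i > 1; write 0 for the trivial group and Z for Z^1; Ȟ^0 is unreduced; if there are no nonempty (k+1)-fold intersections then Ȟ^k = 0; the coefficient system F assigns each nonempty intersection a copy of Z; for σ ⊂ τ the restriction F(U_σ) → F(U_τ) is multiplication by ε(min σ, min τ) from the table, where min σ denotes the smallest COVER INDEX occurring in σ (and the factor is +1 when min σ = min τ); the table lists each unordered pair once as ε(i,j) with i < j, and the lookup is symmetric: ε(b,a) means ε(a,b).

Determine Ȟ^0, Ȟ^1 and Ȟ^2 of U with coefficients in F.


Ȟ^0 ≅ Z, Ȟ^1 ≅ Z^2, Ȟ^2 ≅ 0

cover nerve:
  U12={t1,t9} U14={t10} U15={t4} U16={t3,t8} U23={t2,t6} U34={t7} U56={t5,t12}
C dims 6,7; δ0: rk 5, SNF 1^5
Ȟ^0: (6−5)−0=1 ⇒ Z
Ȟ^1: (7−0)−5=2 ⇒ Z^2
Ȟ^2: (0−0)−0=0 ⇒ 0


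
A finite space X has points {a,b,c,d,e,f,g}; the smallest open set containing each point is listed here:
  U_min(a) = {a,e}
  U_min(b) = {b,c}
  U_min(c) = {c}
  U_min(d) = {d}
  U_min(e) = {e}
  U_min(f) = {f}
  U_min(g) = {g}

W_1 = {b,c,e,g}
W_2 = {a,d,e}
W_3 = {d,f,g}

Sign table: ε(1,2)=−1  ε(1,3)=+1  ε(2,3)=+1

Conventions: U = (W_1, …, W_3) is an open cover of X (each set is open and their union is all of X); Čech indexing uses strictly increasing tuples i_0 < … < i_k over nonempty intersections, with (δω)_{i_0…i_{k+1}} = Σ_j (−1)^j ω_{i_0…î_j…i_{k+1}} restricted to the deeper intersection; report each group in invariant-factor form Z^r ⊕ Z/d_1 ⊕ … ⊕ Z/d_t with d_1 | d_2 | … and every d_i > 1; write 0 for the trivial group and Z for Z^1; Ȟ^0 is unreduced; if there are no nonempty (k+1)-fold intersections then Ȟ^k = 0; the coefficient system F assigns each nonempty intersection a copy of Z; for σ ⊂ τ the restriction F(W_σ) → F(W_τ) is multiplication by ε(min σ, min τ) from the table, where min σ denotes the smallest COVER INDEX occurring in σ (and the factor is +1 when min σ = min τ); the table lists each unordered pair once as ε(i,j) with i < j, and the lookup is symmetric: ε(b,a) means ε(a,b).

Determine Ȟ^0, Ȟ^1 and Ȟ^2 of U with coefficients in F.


Ȟ^0 ≅ 0, Ȟ^1 ≅ Z/2, Ȟ^2 ≅ 0

intersection data:
  W12={e} W13={g} W23={d}
C dims 3,3; δ0: rk 3, SNF 1^2·2
Ȟ^0 = (3 − 3) − 0 = 0, so Ȟ^0 ≅ 0
Ȟ^1 = (3 − 0) − 3 = 0 plus torsion [2], so Ȟ^1 ≅ Z/2
Ȟ^2 = (0 − 0) − 0 = 0, so Ȟ^2 ≅ 0


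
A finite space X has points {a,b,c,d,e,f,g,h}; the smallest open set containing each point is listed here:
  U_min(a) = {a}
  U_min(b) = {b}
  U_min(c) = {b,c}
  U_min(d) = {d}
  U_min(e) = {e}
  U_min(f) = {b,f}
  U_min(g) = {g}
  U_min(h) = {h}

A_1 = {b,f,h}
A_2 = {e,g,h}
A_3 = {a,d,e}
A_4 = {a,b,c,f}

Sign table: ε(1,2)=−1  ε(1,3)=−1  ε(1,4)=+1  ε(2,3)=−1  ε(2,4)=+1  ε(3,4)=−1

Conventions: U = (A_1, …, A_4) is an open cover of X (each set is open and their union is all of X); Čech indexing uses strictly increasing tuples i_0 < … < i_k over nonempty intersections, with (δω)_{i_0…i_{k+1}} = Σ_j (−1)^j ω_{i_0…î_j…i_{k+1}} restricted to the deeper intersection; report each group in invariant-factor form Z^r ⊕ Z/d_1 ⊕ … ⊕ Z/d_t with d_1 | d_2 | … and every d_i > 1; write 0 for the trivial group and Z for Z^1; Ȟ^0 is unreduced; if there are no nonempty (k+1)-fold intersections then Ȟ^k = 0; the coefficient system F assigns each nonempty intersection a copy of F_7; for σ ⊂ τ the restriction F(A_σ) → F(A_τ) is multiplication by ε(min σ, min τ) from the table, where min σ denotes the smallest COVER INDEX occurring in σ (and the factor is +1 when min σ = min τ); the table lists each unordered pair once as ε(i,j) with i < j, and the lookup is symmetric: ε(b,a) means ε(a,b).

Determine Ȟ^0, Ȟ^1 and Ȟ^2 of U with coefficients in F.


nerve simplices:
  A12={h} A14={b,f} A23={e} A34={a}
C dims 4,4; δ0: rk_F7 4
degree 0: 4−4−0 = 0 → Ȟ^0 ≅ 0
degree 1: 4−0−4 = 0 → Ȟ^1 ≅ 0
degree 2: 0−0−0 = 0 → Ȟ^2 ≅ 0

Ȟ^0 ≅ 0, Ȟ^1 ≅ 0, Ȟ^2 ≅ 0


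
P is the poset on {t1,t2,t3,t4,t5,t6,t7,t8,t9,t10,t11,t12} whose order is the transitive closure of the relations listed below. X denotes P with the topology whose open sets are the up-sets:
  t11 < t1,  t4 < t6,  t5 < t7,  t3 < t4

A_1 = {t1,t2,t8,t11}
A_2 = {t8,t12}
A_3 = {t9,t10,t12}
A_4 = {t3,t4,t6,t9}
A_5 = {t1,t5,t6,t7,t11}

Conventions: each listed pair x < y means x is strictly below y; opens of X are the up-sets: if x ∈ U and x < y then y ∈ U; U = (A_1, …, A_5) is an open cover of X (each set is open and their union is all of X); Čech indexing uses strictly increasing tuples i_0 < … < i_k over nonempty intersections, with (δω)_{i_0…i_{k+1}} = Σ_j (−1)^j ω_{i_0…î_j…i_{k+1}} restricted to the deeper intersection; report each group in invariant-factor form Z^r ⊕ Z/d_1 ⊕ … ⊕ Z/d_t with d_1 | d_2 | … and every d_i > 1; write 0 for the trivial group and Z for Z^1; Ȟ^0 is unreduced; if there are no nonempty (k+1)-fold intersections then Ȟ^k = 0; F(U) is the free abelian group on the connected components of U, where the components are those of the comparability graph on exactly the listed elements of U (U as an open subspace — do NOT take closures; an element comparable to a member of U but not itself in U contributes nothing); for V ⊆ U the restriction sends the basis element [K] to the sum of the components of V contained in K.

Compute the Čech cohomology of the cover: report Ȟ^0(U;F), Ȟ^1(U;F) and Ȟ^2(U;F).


nonempty overlaps:
  A12={t8} A15={t1,t11} A23={t12} A34={t9} A45={t6}
components per intersection:
  A1: {t1,t11} {t2} {t8}
  A2: {t8} {t12}
  A3: {t9} {t10} {t12}
  A4: {t3,t4,t6} {t9}
  A5: {t1,t11} {t5,t7} {t6}
  A12: {t8}
  A15: {t1,t11}
  A23: {t12}
  A34: {t9}
  A45: {t6}
C dims 13,5; δ0: rk 5, SNF 1^5
degree 0: 13−5−0 = 8 → Ȟ^0 ≅ Z^8
degree 1: 5−0−5 = 0 → Ȟ^1 ≅ 0
degree 2: 0−0−0 = 0 → Ȟ^2 ≅ 0

Ȟ^0 ≅ Z^8, Ȟ^1 ≅ 0, Ȟ^2 ≅ 0


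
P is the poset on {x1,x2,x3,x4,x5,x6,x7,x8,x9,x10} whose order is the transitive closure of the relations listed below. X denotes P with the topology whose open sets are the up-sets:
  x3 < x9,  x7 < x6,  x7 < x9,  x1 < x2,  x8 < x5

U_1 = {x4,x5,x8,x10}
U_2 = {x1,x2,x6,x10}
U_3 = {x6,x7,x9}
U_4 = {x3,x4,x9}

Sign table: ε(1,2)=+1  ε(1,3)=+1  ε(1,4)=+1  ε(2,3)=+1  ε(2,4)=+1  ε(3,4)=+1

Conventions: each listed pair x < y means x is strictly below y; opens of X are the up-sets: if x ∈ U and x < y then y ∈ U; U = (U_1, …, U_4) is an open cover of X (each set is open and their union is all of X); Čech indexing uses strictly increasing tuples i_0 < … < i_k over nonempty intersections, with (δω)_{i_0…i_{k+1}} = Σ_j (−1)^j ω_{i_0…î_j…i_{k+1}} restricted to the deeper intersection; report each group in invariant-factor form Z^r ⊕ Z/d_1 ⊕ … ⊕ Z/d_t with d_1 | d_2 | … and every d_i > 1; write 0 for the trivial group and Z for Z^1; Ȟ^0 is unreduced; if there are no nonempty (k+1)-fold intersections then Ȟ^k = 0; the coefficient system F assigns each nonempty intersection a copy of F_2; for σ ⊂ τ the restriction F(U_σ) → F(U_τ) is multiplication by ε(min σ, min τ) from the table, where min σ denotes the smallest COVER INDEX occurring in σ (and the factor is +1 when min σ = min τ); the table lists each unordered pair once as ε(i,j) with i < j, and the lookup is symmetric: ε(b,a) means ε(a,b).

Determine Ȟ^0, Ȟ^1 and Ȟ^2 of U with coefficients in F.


Ȟ^0(U;F) ≅ Z/2; Ȟ^1(U;F) ≅ Z/2; Ȟ^2(U;F) ≅ 0

nonempty intersections:
  U12={x10} U14={x4} U23={x6} U34={x9}
C dims 4,4; δ0: rk_F2 3
Ȟ^0: (4−3)−0=1 ⇒ Z/2
Ȟ^1: (4−0)−3=1 ⇒ Z/2
Ȟ^2: (0−0)−0=0 ⇒ 0


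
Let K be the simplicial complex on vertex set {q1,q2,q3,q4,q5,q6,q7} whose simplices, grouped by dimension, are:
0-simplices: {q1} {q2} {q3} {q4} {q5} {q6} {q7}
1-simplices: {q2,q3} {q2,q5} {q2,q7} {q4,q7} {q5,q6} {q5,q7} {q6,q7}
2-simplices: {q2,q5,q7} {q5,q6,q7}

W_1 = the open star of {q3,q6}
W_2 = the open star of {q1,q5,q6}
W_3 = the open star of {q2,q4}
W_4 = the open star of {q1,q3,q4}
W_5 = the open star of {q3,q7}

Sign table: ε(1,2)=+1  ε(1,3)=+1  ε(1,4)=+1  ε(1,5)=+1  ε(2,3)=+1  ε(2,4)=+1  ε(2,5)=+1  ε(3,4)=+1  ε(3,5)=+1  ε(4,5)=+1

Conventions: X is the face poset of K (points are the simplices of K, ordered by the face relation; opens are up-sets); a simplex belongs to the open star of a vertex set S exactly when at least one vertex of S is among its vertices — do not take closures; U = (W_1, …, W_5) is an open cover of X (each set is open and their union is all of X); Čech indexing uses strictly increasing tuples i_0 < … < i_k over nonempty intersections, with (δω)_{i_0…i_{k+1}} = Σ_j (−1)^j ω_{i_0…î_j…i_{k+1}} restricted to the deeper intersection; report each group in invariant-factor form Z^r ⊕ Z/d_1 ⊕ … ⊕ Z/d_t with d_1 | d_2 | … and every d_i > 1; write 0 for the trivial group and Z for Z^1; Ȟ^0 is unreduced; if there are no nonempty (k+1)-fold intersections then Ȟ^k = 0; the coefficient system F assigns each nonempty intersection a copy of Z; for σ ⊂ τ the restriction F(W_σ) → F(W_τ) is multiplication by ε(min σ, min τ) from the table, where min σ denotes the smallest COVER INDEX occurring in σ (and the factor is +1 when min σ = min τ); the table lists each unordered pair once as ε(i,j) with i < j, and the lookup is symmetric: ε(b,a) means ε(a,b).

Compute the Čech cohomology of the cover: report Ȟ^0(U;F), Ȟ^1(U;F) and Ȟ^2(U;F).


Ȟ^0 ≅ Z, Ȟ^1 ≅ Z and Ȟ^2 ≅ 0

nerve simplices:
  W1={{q3},{q6},{q2,q3},{q5,q6},{q6,q7},{q5,q6,q7}} W2={{q1},{q5},{q6},{q2,q5},{q5,q6},{q5,q7},{q6,q7},{q2,q5,q7},{q5,q6,q7}} W3={{q2},{q4},{q2,q3},{q2,q5},{q2,q7},{q4,q7},{q2,q5,q7}} W4={{q1},{q3},{q4},{q2,q3},{q4,q7}} W5={{q3},{q7},{q2,q3},{q2,q7},{q4,q7},{q5,q7},{q6,q7},{q2,q5,q7},{q5,q6,q7}}
  W12={{q6},{q5,q6},{q6,q7},{q5,q6,q7}} W13={{q2,q3}} W14={{q3},{q2,q3}} W15={{q3},{q2,q3},{q6,q7},{q5,q6,q7}} W23={{q2,q5},{q2,q5,q7}} W24={{q1}} W25={{q5,q7},{q6,q7},{q2,q5,q7},{q5,q6,q7}} W34={{q4},{q2,q3},{q4,q7}} W35={{q2,q3},{q2,q7},{q4,q7},{q2,q5,q7}} W45={{q3},{q2,q3},{q4,q7}}
  W125={{q6,q7},{q5,q6,q7}} W134={{q2,q3}} W135={{q2,q3}} W145={{q3},{q2,q3}} W235={{q2,q5,q7}} W345={{q2,q3},{q4,q7}}
  W1345={{q2,q3}}
C dims 5,10,6,1; δ0: rk 4, SNF 1^4; δ1: rk 5, SNF 1^5; δ2: rk 1, SNF 1^1
degree 0: 5−4−0 = 1 → Ȟ^0 ≅ Z
degree 1: 10−5−4 = 1 → Ȟ^1 ≅ Z
degree 2: 6−1−5 = 0 → Ȟ^2 ≅ 0


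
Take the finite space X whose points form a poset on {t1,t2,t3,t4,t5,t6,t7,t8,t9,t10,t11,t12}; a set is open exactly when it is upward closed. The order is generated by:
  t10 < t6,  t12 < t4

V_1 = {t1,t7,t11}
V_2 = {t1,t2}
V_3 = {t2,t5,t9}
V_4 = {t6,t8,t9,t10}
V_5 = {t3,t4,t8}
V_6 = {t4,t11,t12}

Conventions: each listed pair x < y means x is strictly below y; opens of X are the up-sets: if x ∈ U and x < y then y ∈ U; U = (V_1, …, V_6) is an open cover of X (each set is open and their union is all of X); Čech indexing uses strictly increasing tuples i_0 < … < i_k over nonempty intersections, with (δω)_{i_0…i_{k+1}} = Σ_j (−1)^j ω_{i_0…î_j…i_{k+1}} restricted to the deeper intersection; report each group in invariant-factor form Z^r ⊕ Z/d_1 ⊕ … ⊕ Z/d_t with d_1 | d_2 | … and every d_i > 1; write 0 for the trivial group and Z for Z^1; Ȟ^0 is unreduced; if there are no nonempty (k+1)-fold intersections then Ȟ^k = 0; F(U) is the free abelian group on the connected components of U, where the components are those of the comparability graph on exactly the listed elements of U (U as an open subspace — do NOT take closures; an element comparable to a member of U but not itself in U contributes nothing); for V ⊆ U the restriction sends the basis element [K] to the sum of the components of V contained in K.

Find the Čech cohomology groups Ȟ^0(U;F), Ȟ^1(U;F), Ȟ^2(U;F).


Ȟ^0(U;F) ≅ Z^10, Ȟ^1(U;F) ≅ 0, Ȟ^2(U;F) ≅ 0

intersection data:
  V12={t1} V16={t11} V23={t2} V34={t9} V45={t8} V56={t4}
components per intersection:
  V1: {t1} {t7} {t11}
  V2: {t1} {t2}
  V3: {t2} {t5} {t9}
  V4: {t6,t10} {t8} {t9}
  V5: {t3} {t4} {t8}
  V6: {t4,t12} {t11}
  V12: {t1}
  V16: {t11}
  V23: {t2}
  V34: {t9}
  V45: {t8}
  V56: {t4}
C dims 16,6; δ0: rk 6, SNF 1^6
Ȟ^0 = (16 − 6) − 0 = 10, so Ȟ^0 ≅ Z^10
Ȟ^1 = (6 − 0) − 6 = 0, so Ȟ^1 ≅ 0
Ȟ^2 = (0 − 0) − 0 = 0, so Ȟ^2 ≅ 0


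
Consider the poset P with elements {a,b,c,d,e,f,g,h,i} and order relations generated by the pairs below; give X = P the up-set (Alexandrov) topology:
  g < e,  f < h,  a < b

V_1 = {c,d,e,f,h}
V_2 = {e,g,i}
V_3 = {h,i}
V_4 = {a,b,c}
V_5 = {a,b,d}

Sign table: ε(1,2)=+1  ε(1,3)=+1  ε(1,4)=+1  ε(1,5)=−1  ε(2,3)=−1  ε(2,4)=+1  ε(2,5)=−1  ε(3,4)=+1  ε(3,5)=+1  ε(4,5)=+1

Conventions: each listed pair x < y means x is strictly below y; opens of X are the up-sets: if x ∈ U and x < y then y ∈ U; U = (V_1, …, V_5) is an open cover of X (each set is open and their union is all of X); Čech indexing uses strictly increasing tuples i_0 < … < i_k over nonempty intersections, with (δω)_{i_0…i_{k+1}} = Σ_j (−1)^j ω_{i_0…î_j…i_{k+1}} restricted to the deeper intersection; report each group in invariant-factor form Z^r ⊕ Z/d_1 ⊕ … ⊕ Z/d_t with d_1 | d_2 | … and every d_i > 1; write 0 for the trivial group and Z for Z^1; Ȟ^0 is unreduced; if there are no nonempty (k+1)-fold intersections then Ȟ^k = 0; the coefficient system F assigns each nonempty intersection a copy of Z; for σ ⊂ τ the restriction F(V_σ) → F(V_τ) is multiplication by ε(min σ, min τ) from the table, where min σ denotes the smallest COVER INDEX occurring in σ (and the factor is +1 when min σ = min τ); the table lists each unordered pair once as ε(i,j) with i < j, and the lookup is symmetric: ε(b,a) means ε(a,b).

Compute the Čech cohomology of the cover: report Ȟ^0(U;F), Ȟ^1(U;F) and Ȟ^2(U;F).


Ȟ^0 = 0; Ȟ^1 = Z ⊕ Z/2; Ȟ^2 = 0

nonempty overlaps:
  V12={e} V13={h} V14={c} V15={d} V23={i} V45={a,b}
C dims 5,6; δ0: rk 5, SNF 1^4·2
degree 0: 5−5−0 = 0 → Ȟ^0 ≅ 0
degree 1: 6−0−5 = 1 plus torsion [2] → Ȟ^1 ≅ Z ⊕ Z/2
degree 2: 0−0−0 = 0 → Ȟ^2 ≅ 0


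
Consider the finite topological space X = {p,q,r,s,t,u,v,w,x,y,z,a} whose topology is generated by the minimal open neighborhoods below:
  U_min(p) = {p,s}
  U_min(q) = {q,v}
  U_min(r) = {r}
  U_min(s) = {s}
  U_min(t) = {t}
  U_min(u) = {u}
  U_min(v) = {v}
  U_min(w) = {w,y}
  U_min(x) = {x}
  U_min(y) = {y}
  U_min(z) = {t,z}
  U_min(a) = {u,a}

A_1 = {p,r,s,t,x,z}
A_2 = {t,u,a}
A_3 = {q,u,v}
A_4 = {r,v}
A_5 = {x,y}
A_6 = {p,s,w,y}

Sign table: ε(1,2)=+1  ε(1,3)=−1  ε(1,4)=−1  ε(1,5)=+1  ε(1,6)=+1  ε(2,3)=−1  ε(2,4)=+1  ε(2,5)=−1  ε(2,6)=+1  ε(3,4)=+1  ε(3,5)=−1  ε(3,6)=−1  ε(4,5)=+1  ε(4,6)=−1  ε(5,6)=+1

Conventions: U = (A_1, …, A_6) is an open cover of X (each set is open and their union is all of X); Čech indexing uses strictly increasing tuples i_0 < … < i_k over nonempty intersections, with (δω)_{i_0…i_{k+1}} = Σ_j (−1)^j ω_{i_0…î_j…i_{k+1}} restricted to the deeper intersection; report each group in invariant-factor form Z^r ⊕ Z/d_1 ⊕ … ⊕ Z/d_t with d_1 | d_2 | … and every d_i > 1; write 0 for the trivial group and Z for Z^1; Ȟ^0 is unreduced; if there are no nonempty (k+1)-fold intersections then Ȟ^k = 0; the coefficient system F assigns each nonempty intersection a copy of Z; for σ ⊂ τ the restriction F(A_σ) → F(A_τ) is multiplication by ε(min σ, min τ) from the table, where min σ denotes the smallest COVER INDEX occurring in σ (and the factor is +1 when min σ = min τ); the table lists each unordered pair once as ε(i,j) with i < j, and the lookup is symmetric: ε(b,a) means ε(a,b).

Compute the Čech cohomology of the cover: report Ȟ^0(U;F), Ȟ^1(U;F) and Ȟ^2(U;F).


Ȟ^0 = Z, Ȟ^1 = Z^2 and Ȟ^2 = 0

cover nerve:
  A12={t} A14={r} A15={x} A16={p,s} A23={u} A34={v} A56={y}
C dims 6,7; δ0: rk 5, SNF 1^5
Ȟ^0: (6−5)−0=1 ⇒ Z
Ȟ^1: (7−0)−5=2 ⇒ Z^2
Ȟ^2: (0−0)−0=0 ⇒ 0


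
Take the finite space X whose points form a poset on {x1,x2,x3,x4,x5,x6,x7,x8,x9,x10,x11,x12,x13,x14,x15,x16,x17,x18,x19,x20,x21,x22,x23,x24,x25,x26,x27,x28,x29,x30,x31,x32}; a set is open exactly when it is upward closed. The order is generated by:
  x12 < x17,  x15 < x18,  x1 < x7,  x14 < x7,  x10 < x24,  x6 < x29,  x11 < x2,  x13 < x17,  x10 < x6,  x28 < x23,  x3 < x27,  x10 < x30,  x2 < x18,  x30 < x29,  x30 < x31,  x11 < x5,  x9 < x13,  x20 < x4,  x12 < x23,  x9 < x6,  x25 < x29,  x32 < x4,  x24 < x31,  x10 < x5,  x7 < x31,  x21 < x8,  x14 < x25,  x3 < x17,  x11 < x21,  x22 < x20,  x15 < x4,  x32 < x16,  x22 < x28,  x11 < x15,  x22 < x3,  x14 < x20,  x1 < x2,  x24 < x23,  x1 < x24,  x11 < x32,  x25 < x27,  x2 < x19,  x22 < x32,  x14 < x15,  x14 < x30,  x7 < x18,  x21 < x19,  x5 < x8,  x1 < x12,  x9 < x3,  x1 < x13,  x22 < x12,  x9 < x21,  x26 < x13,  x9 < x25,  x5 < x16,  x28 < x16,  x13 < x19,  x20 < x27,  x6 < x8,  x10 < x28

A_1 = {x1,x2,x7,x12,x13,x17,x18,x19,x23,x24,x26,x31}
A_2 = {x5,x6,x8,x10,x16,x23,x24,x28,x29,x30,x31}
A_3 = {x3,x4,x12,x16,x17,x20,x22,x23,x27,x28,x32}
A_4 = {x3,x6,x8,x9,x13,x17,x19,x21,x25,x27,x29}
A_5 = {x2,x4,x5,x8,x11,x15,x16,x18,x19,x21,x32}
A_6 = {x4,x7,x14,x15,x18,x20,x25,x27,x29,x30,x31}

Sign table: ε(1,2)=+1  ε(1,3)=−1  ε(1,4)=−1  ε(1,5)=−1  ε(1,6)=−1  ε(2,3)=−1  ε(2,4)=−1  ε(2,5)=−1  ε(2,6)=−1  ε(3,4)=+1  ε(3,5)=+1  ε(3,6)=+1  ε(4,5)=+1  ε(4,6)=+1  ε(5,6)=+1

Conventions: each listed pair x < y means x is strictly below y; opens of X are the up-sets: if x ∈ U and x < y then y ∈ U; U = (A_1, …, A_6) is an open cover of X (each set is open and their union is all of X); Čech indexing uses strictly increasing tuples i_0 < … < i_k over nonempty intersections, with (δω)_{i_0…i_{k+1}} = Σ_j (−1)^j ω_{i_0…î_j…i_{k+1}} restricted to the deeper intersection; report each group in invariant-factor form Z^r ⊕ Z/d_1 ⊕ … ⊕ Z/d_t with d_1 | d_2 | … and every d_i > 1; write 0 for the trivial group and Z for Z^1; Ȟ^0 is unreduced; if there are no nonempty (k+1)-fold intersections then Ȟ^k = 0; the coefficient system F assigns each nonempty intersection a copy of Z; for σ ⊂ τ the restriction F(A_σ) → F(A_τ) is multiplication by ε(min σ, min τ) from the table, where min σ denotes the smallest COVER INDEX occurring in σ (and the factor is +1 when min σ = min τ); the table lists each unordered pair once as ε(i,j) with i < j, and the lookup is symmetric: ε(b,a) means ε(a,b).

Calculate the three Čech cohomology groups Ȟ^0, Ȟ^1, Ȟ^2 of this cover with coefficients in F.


Ȟ^0(U;F) ≅ Z; Ȟ^1(U;F) ≅ 0; Ȟ^2(U;F) ≅ Z/2

intersection data:
  A12={x23,x24,x31} A13={x12,x17,x23} A14={x13,x17,x19} A15={x2,x18,x19} A16={x7,x18,x31} A23={x16,x23,x28} A24={x6,x8,x29} A25={x5,x8,x16} A26={x29,x30,x31} A34={x3,x17,x27} A35={x4,x16,x32} A36={x4,x20,x27} A45={x8,x19,x21} A46={x25,x27,x29} A56={x4,x15,x18}
  A123={x23} A126={x31} A134={x17} A145={x19} A156={x18} A235={x16} A245={x8} A246={x29} A346={x27} A356={x4}
C dims 6,15,10; δ0: rk 5, SNF 1^5; δ1: rk 10, SNF 1^9·2
Ȟ^0 = (6 − 5) − 0 = 1, so Ȟ^0 ≅ Z
Ȟ^1 = (15 − 10) − 5 = 0, so Ȟ^1 ≅ 0
Ȟ^2 = (10 − 0) − 10 = 0 plus torsion [2], so Ȟ^2 ≅ Z/2


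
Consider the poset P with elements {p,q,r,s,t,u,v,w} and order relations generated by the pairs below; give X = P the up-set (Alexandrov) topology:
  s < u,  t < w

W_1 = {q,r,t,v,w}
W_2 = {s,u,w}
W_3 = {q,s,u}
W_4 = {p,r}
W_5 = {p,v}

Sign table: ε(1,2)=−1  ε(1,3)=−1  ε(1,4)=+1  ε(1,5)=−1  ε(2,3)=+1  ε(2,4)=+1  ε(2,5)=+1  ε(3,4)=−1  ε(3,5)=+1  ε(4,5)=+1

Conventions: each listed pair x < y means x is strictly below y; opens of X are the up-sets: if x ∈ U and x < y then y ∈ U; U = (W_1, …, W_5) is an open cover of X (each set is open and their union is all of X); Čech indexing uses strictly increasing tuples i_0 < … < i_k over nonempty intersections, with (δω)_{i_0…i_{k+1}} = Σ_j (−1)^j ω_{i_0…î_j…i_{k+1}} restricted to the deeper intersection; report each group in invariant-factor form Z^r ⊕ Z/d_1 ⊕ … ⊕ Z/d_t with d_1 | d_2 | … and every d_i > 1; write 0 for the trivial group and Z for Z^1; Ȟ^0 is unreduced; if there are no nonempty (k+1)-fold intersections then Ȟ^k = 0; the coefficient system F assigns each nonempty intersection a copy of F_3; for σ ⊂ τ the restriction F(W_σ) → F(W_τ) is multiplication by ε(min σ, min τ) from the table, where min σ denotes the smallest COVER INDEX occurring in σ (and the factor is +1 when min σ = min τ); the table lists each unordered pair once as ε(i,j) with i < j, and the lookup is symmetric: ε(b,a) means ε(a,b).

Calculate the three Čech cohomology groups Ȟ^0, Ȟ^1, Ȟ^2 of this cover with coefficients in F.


Ȟ^0 ≅ 0, Ȟ^1 ≅ Z/3, Ȟ^2 ≅ 0

nerve of the cover:
  W12={w} W13={q} W14={r} W15={v} W23={s,u} W45={p}
C dims 5,6; δ0: rk_F3 5
Ȟ^0 = (5 − 5) − 0 = 0, so Ȟ^0 ≅ 0
Ȟ^1 = (6 − 0) − 5 = 1, so Ȟ^1 ≅ Z/3
Ȟ^2 = (0 − 0) − 0 = 0, so Ȟ^2 ≅ 0


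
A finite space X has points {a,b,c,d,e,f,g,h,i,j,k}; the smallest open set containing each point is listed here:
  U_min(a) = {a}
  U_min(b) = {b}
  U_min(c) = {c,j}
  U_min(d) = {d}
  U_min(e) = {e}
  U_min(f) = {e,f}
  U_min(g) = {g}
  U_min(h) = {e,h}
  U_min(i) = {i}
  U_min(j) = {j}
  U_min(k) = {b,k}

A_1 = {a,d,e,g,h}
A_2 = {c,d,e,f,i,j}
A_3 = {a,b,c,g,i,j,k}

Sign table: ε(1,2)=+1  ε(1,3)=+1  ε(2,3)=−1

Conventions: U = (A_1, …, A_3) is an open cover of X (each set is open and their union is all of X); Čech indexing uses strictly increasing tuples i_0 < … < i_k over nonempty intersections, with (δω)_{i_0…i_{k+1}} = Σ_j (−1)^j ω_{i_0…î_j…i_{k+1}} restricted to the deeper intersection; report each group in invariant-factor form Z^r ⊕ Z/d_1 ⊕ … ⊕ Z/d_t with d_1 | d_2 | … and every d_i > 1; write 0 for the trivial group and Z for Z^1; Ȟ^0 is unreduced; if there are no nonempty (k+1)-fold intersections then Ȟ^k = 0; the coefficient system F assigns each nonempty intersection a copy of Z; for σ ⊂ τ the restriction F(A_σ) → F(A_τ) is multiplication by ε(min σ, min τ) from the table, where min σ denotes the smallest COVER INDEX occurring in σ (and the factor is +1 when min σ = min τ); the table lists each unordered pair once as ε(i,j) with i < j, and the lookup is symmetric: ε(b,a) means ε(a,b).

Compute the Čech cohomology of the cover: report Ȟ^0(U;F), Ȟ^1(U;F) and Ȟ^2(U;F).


cover nerve:
  A12={d,e} A13={a,g} A23={c,i,j}
C dims 3,3; δ0: rk 3, SNF 1^2·2
Ȟ^0: (3−3)−0=0 ⇒ 0
Ȟ^1: (3−0)−3=0 plus torsion [2] ⇒ Z/2
Ȟ^2: (0−0)−0=0 ⇒ 0

Ȟ^0 = 0, Ȟ^1 = Z/2, Ȟ^2 = 0


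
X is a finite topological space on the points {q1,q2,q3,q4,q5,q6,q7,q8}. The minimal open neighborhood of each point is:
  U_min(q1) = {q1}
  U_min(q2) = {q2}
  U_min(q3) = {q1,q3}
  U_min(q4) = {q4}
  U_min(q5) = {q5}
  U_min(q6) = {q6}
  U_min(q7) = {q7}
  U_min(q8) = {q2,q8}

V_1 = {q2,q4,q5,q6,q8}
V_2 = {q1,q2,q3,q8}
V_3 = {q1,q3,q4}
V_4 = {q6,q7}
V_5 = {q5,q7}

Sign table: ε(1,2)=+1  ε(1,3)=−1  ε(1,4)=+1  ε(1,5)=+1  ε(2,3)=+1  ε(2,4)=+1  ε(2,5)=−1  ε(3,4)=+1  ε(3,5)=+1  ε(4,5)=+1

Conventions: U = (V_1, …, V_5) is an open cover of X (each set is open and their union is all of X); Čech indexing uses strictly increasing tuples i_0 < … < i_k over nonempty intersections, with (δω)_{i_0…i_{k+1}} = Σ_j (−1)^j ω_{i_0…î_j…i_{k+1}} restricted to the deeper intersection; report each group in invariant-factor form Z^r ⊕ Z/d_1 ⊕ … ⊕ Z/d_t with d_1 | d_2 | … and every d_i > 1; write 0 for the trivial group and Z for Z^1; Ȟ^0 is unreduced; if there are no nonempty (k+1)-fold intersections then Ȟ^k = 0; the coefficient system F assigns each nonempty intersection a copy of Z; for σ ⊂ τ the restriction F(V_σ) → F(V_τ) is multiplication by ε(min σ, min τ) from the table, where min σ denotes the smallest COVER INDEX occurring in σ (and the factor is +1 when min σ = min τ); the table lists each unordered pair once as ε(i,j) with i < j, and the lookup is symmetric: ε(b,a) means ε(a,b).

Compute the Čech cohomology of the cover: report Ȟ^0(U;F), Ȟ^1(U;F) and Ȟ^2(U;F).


Ȟ^0 ≅ 0; Ȟ^1 ≅ Z ⊕ Z/2; Ȟ^2 ≅ 0

cover nerve:
  V12={q2,q8} V13={q4} V14={q6} V15={q5} V23={q1,q3} V45={q7}
C dims 5,6; δ0: rk 5, SNF 1^4·2
Ȟ^0: (5−5)−0=0 ⇒ 0
Ȟ^1: (6−0)−5=1 plus torsion [2] ⇒ Z ⊕ Z/2
Ȟ^2: (0−0)−0=0 ⇒ 0


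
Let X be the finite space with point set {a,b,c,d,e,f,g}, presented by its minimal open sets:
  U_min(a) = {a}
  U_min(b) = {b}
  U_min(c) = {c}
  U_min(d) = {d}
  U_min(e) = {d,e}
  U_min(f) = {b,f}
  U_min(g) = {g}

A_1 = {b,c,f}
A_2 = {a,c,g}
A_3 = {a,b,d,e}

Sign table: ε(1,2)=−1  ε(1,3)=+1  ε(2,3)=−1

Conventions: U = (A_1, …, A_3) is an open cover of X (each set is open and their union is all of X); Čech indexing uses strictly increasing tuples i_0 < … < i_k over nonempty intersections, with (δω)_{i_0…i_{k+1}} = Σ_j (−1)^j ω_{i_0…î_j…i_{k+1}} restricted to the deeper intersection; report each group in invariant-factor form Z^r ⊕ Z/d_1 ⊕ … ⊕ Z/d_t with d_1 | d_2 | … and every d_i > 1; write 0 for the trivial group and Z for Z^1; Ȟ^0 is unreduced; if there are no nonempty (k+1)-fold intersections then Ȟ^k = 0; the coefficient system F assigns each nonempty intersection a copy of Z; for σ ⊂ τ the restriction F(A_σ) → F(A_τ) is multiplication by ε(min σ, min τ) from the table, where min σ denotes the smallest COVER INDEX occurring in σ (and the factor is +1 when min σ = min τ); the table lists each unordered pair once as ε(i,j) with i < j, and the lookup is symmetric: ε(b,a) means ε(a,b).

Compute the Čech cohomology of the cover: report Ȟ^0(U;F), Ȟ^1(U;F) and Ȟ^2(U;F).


Ȟ^0(U;F) ≅ Z; Ȟ^1(U;F) ≅ Z; Ȟ^2(U;F) ≅ 0

cover nerve:
  A12={c} A13={b} A23={a}
C dims 3,3; δ0: rk 2, SNF 1^2
Ȟ^0: (3−2)−0=1 ⇒ Z
Ȟ^1: (3−0)−2=1 ⇒ Z
Ȟ^2: (0−0)−0=0 ⇒ 0


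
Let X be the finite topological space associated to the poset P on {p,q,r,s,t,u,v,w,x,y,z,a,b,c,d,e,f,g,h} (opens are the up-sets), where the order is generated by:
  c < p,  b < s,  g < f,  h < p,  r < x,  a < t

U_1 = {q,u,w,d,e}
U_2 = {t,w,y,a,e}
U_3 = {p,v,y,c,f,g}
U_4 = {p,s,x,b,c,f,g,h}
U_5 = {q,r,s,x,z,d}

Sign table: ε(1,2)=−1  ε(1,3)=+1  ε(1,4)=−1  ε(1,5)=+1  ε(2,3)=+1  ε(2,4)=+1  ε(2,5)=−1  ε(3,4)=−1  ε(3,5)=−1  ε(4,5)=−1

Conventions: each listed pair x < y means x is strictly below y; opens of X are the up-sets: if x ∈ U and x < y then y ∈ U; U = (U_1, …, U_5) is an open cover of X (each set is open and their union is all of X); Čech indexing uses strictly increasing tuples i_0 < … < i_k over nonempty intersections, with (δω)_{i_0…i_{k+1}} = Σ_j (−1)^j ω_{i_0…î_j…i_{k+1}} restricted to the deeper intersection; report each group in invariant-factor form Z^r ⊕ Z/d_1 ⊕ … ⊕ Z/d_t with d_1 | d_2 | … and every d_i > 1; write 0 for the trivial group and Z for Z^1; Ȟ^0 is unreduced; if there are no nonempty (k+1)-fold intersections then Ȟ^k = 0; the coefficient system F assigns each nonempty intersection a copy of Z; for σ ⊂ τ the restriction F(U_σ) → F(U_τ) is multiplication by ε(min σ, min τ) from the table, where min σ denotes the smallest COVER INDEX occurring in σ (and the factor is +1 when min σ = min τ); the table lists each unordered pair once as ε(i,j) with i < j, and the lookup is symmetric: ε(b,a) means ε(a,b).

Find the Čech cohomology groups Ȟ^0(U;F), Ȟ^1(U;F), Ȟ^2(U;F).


cover nerve:
  U12={w,e} U15={q,d} U23={y} U34={p,c,f,g} U45={s,x}
C dims 5,5; δ0: rk 5, SNF 1^4·2
Ȟ^0: (5−5)−0=0 ⇒ 0
Ȟ^1: (5−0)−5=0 plus torsion [2] ⇒ Z/2
Ȟ^2: (0−0)−0=0 ⇒ 0

Ȟ^0 ≅ 0, Ȟ^1 ≅ Z/2 and Ȟ^2 ≅ 0


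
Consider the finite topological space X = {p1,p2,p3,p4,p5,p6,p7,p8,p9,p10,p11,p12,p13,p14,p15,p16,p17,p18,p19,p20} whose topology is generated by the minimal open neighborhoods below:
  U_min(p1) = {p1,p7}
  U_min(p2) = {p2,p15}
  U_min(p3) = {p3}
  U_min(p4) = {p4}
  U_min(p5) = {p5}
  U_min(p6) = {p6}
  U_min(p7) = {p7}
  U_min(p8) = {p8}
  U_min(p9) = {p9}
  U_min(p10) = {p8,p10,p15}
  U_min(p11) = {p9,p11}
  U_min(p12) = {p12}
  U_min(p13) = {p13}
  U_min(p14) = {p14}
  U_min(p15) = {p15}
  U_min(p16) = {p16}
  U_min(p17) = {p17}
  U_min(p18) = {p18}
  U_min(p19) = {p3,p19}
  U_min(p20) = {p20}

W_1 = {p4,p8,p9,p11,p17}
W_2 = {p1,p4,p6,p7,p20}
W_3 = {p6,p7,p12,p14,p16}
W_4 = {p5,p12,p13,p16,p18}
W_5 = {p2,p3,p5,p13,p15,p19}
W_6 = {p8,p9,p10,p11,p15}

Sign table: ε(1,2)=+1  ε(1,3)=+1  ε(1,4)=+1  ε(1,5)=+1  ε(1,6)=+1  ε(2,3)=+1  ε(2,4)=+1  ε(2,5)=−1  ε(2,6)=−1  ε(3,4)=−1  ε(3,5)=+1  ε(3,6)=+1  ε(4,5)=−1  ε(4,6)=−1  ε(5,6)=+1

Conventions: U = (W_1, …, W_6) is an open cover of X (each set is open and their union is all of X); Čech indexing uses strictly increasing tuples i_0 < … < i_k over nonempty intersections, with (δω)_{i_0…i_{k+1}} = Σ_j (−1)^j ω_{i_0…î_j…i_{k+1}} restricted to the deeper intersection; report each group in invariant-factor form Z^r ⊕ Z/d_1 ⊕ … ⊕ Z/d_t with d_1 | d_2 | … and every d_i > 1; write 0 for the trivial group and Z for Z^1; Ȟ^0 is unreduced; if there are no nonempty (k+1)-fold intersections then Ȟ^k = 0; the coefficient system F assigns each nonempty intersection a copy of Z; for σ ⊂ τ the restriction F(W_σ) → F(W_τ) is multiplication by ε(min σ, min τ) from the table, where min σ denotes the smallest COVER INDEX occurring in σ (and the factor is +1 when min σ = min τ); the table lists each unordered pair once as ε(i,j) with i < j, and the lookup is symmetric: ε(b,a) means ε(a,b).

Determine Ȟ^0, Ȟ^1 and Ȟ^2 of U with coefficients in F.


Ȟ^0 ≅ Z, Ȟ^1 ≅ Z, Ȟ^2 ≅ 0

nonempty overlaps:
  W12={p4} W16={p8,p9,p11} W23={p6,p7} W34={p12,p16} W45={p5,p13} W56={p15}
C dims 6,6; δ0: rk 5, SNF 1^5
degree 0: 6−5−0 = 1 → Ȟ^0 ≅ Z
degree 1: 6−0−5 = 1 → Ȟ^1 ≅ Z
degree 2: 0−0−0 = 0 → Ȟ^2 ≅ 0
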